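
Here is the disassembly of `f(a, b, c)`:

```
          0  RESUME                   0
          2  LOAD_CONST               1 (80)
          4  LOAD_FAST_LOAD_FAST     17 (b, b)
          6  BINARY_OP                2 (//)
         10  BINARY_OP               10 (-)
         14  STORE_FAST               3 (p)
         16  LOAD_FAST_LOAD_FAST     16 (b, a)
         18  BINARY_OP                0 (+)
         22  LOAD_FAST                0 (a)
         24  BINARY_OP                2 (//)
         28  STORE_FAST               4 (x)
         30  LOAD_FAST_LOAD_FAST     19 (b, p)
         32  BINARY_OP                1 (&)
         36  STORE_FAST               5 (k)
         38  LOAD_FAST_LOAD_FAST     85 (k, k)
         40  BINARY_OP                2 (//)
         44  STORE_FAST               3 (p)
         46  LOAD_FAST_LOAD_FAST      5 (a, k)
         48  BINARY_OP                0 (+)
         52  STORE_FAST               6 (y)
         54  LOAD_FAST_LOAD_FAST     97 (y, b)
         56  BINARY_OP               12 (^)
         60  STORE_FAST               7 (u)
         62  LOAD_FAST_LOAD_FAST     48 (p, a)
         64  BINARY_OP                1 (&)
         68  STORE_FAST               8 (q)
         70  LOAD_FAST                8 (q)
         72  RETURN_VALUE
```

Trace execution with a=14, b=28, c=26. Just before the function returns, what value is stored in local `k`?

LOAD_CONST → push 80. Stack: [80]
LOAD_FAST_LOAD_FAST b,b → push 28,28. Stack: [80, 28, 28]
BINARY_OP // → 28 // 28 = 1. Stack: [80, 1]
BINARY_OP - → 80 - 1 = 79. Stack: [79]
STORE_FAST p → p=79. Stack: []
LOAD_FAST_LOAD_FAST b,a → push 28,14. Stack: [28, 14]
BINARY_OP + → 28 + 14 = 42. Stack: [42]
LOAD_FAST a → push 14. Stack: [42, 14]
BINARY_OP // → 42 // 14 = 3. Stack: [3]
STORE_FAST x → x=3. Stack: []
LOAD_FAST_LOAD_FAST b,p → push 28,79. Stack: [28, 79]
BINARY_OP & → 28 & 79 = 12. Stack: [12]
STORE_FAST k → k=12. Stack: []
LOAD_FAST_LOAD_FAST k,k → push 12,12. Stack: [12, 12]
BINARY_OP // → 12 // 12 = 1. Stack: [1]
STORE_FAST p → p=1. Stack: []
LOAD_FAST_LOAD_FAST a,k → push 14,12. Stack: [14, 12]
BINARY_OP + → 14 + 12 = 26. Stack: [26]
STORE_FAST y → y=26. Stack: []
LOAD_FAST_LOAD_FAST y,b → push 26,28. Stack: [26, 28]
BINARY_OP ^ → 26 ^ 28 = 6. Stack: [6]
STORE_FAST u → u=6. Stack: []
LOAD_FAST_LOAD_FAST p,a → push 1,14. Stack: [1, 14]
BINARY_OP & → 1 & 14 = 0. Stack: [0]
STORE_FAST q → q=0. Stack: []
LOAD_FAST q → push 0. Stack: [0]
RETURN_VALUE → return 0.

12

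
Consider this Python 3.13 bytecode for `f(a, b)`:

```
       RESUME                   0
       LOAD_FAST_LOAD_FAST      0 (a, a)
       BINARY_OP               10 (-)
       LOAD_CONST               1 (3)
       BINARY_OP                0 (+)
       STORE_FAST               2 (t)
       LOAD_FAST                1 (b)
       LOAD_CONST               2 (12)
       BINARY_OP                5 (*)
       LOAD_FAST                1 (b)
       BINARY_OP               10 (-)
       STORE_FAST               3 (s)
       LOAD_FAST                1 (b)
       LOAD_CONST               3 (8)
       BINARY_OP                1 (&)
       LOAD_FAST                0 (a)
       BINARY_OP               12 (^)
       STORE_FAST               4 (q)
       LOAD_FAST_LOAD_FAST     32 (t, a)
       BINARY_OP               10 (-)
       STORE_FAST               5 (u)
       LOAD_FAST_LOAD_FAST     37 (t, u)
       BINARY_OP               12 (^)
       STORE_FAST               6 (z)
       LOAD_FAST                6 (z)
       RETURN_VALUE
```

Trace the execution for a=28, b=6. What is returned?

-28

LOAD_FAST_LOAD_FAST a,a → push 28,28. Stack: [28, 28]
BINARY_OP - → 28 - 28 = 0. Stack: [0]
LOAD_CONST → push 3. Stack: [0, 3]
BINARY_OP + → 0 + 3 = 3. Stack: [3]
STORE_FAST t → t=3. Stack: []
LOAD_FAST b → push 6. Stack: [6]
LOAD_CONST → push 12. Stack: [6, 12]
BINARY_OP * → 6 * 12 = 72. Stack: [72]
LOAD_FAST b → push 6. Stack: [72, 6]
BINARY_OP - → 72 - 6 = 66. Stack: [66]
STORE_FAST s → s=66. Stack: []
LOAD_FAST b → push 6. Stack: [6]
LOAD_CONST → push 8. Stack: [6, 8]
BINARY_OP & → 6 & 8 = 0. Stack: [0]
LOAD_FAST a → push 28. Stack: [0, 28]
BINARY_OP ^ → 0 ^ 28 = 28. Stack: [28]
STORE_FAST q → q=28. Stack: []
LOAD_FAST_LOAD_FAST t,a → push 3,28. Stack: [3, 28]
BINARY_OP - → 3 - 28 = -25. Stack: [-25]
STORE_FAST u → u=-25. Stack: []
LOAD_FAST_LOAD_FAST t,u → push 3,-25. Stack: [3, -25]
BINARY_OP ^ → 3 ^ -25 = -28. Stack: [-28]
STORE_FAST z → z=-28. Stack: []
LOAD_FAST z → push -28. Stack: [-28]
RETURN_VALUE → return -28.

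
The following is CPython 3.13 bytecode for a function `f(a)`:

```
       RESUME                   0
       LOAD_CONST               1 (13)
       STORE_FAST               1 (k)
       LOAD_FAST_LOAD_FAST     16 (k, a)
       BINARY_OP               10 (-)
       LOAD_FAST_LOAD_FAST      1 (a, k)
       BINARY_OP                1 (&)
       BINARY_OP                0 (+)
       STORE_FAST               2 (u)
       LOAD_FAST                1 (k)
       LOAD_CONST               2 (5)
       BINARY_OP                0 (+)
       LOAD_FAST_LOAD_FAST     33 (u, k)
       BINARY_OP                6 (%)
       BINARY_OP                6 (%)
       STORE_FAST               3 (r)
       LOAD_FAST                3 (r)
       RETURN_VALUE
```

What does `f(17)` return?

LOAD_CONST → push 13. Stack: [13]
STORE_FAST k → k=13. Stack: []
LOAD_FAST_LOAD_FAST k,a → push 13,17. Stack: [13, 17]
BINARY_OP - → 13 - 17 = -4. Stack: [-4]
LOAD_FAST_LOAD_FAST a,k → push 17,13. Stack: [-4, 17, 13]
BINARY_OP & → 17 & 13 = 1. Stack: [-4, 1]
BINARY_OP + → -4 + 1 = -3. Stack: [-3]
STORE_FAST u → u=-3. Stack: []
LOAD_FAST k → push 13. Stack: [13]
LOAD_CONST → push 5. Stack: [13, 5]
BINARY_OP + → 13 + 5 = 18. Stack: [18]
LOAD_FAST_LOAD_FAST u,k → push -3,13. Stack: [18, -3, 13]
BINARY_OP % → -3 % 13 = 10. Stack: [18, 10]
BINARY_OP % → 18 % 10 = 8. Stack: [8]
STORE_FAST r → r=8. Stack: []
LOAD_FAST r → push 8. Stack: [8]
RETURN_VALUE → return 8.

8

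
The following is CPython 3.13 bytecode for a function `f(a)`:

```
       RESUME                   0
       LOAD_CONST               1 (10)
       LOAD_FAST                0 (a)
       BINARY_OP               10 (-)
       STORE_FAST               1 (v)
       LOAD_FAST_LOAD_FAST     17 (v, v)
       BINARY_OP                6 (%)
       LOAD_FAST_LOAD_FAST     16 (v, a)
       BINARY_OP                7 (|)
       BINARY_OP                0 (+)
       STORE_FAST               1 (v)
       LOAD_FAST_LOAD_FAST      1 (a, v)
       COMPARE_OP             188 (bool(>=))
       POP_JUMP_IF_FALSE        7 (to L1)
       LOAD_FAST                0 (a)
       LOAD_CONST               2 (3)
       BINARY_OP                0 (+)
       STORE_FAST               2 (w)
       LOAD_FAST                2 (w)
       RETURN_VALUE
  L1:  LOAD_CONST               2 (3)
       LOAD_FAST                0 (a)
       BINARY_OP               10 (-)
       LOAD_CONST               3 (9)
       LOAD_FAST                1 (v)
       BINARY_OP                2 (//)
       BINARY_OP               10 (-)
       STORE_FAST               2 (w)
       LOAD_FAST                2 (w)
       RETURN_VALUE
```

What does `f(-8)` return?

LOAD_CONST → push 10. Stack: [10]
LOAD_FAST a → push -8. Stack: [10, -8]
BINARY_OP - → 10 - -8 = 18. Stack: [18]
STORE_FAST v → v=18. Stack: []
LOAD_FAST_LOAD_FAST v,v → push 18,18. Stack: [18, 18]
BINARY_OP % → 18 % 18 = 0. Stack: [0]
LOAD_FAST_LOAD_FAST v,a → push 18,-8. Stack: [0, 18, -8]
BINARY_OP | → 18 | -8 = -6. Stack: [0, -6]
BINARY_OP + → 0 + -6 = -6. Stack: [-6]
STORE_FAST v → v=-6. Stack: []
LOAD_FAST_LOAD_FAST a,v → push -8,-6. Stack: [-8, -6]
COMPARE_OP bool(>=) → -8 vs -6 = False. Stack: [False]
POP_JUMP_IF_FALSE → pop False; jump. Stack: []
LOAD_CONST → push 3. Stack: [3]
LOAD_FAST a → push -8. Stack: [3, -8]
BINARY_OP - → 3 - -8 = 11. Stack: [11]
LOAD_CONST → push 9. Stack: [11, 9]
LOAD_FAST v → push -6. Stack: [11, 9, -6]
BINARY_OP // → 9 // -6 = -2. Stack: [11, -2]
BINARY_OP - → 11 - -2 = 13. Stack: [13]
STORE_FAST w → w=13. Stack: []
LOAD_FAST w → push 13. Stack: [13]
RETURN_VALUE → return 13.

13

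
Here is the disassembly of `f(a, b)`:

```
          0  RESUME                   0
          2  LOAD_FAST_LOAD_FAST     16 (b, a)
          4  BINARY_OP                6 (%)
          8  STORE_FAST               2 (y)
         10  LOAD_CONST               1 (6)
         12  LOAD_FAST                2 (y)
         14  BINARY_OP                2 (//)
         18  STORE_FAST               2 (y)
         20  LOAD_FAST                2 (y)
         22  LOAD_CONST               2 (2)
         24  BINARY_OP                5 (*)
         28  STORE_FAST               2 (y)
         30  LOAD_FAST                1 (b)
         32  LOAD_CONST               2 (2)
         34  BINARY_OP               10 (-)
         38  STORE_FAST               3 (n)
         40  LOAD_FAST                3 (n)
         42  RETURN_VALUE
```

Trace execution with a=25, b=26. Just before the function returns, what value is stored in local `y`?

LOAD_FAST_LOAD_FAST b,a → push 26,25. Stack: [26, 25]
BINARY_OP % → 26 % 25 = 1. Stack: [1]
STORE_FAST y → y=1. Stack: []
LOAD_CONST → push 6. Stack: [6]
LOAD_FAST y → push 1. Stack: [6, 1]
BINARY_OP // → 6 // 1 = 6. Stack: [6]
STORE_FAST y → y=6. Stack: []
LOAD_FAST y → push 6. Stack: [6]
LOAD_CONST → push 2. Stack: [6, 2]
BINARY_OP * → 6 * 2 = 12. Stack: [12]
STORE_FAST y → y=12. Stack: []
LOAD_FAST b → push 26. Stack: [26]
LOAD_CONST → push 2. Stack: [26, 2]
BINARY_OP - → 26 - 2 = 24. Stack: [24]
STORE_FAST n → n=24. Stack: []
LOAD_FAST n → push 24. Stack: [24]
RETURN_VALUE → return 24.

12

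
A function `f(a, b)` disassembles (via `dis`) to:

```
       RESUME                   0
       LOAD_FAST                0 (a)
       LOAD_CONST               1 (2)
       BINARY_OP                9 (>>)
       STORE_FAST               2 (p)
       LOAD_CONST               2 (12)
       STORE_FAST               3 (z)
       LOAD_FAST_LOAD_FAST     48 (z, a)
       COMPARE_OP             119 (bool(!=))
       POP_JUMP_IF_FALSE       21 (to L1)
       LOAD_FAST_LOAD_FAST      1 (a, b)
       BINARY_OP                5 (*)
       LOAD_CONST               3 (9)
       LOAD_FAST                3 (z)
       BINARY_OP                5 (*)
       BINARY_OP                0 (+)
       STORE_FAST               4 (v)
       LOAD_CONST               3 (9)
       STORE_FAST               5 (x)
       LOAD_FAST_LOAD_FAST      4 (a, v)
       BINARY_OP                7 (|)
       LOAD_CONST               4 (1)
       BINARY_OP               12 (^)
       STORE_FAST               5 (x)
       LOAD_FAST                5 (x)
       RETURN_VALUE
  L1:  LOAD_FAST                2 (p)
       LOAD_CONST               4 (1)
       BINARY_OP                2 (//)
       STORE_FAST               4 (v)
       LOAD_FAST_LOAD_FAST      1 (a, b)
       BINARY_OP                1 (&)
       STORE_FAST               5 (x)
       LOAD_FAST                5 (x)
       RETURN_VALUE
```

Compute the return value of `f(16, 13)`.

LOAD_FAST a → push 16. Stack: [16]
LOAD_CONST → push 2. Stack: [16, 2]
BINARY_OP >> → 16 >> 2 = 4. Stack: [4]
STORE_FAST p → p=4. Stack: []
LOAD_CONST → push 12. Stack: [12]
STORE_FAST z → z=12. Stack: []
LOAD_FAST_LOAD_FAST z,a → push 12,16. Stack: [12, 16]
COMPARE_OP bool(!=) → 12 vs 16 = True. Stack: [True]
POP_JUMP_IF_FALSE → pop True; no jump. Stack: []
LOAD_FAST_LOAD_FAST a,b → push 16,13. Stack: [16, 13]
BINARY_OP * → 16 * 13 = 208. Stack: [208]
LOAD_CONST → push 9. Stack: [208, 9]
LOAD_FAST z → push 12. Stack: [208, 9, 12]
BINARY_OP * → 9 * 12 = 108. Stack: [208, 108]
BINARY_OP + → 208 + 108 = 316. Stack: [316]
STORE_FAST v → v=316. Stack: []
LOAD_CONST → push 9. Stack: [9]
STORE_FAST x → x=9. Stack: []
LOAD_FAST_LOAD_FAST a,v → push 16,316. Stack: [16, 316]
BINARY_OP | → 16 | 316 = 316. Stack: [316]
LOAD_CONST → push 1. Stack: [316, 1]
BINARY_OP ^ → 316 ^ 1 = 317. Stack: [317]
STORE_FAST x → x=317. Stack: []
LOAD_FAST x → push 317. Stack: [317]
RETURN_VALUE → return 317.

317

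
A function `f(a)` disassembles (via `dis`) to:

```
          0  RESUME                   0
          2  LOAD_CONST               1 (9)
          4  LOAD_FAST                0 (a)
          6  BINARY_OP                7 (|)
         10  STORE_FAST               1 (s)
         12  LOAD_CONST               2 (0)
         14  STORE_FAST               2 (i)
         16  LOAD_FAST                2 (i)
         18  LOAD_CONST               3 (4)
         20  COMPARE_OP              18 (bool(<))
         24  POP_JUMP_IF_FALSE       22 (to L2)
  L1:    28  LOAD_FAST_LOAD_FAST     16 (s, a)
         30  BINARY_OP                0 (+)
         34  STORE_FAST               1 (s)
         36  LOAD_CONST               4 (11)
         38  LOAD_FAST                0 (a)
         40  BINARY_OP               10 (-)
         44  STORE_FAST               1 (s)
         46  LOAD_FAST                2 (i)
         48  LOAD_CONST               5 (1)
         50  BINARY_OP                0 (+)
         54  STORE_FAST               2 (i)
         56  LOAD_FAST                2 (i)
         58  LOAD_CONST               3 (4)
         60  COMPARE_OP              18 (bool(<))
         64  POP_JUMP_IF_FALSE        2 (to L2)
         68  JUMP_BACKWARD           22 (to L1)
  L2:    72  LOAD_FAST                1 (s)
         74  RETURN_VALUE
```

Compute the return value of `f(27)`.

LOAD_CONST → push 9
LOAD_FAST a → push 27
BINARY_OP | → 9 | 27 = 27
STORE_FAST s → s=27
LOAD_CONST → push 0
STORE_FAST i → i=0
LOAD_FAST i → push 0
LOAD_CONST → push 4
COMPARE_OP bool(<) → 0 vs 4 = True
POP_JUMP_IF_FALSE → pop True; no jump
LOAD_FAST_LOAD_FAST s,a → push 27,27
BINARY_OP + → 27 + 27 = 54
STORE_FAST s → s=54
LOAD_CONST → push 11
LOAD_FAST a → push 27
BINARY_OP - → 11 - 27 = -16
STORE_FAST s → s=-16
LOAD_FAST i → push 0
LOAD_CONST → push 1
BINARY_OP + → 0 + 1 = 1
STORE_FAST i → i=1
LOAD_FAST i → push 1
LOAD_CONST → push 4
COMPARE_OP bool(<) → 1 vs 4 = True
POP_JUMP_IF_FALSE → pop True; no jump
LOAD_FAST_LOAD_FAST s,a → push -16,27
BINARY_OP + → -16 + 27 = 11
STORE_FAST s → s=11
LOAD_CONST → push 11
LOAD_FAST a → push 27
BINARY_OP - → 11 - 27 = -16
STORE_FAST s → s=-16
LOAD_FAST i → push 1
LOAD_CONST → push 1
BINARY_OP + → 1 + 1 = 2
STORE_FAST i → i=2
LOAD_FAST i → push 2
LOAD_CONST → push 4
COMPARE_OP bool(<) → 2 vs 4 = True
POP_JUMP_IF_FALSE → pop True; no jump
LOAD_FAST_LOAD_FAST s,a → push -16,27
BINARY_OP + → -16 + 27 = 11
STORE_FAST s → s=11
LOAD_CONST → push 11
LOAD_FAST a → push 27
BINARY_OP - → 11 - 27 = -16
STORE_FAST s → s=-16
LOAD_FAST i → push 2
LOAD_CONST → push 1
BINARY_OP + → 2 + 1 = 3
STORE_FAST i → i=3
LOAD_FAST i → push 3
LOAD_CONST → push 4
COMPARE_OP bool(<) → 3 vs 4 = True
POP_JUMP_IF_FALSE → pop True; no jump
LOAD_FAST_LOAD_FAST s,a → push -16,27
BINARY_OP + → -16 + 27 = 11
STORE_FAST s → s=11
LOAD_CONST → push 11
LOAD_FAST a → push 27
BINARY_OP - → 11 - 27 = -16
STORE_FAST s → s=-16
LOAD_FAST i → push 3
LOAD_CONST → push 1
BINARY_OP + → 3 + 1 = 4
STORE_FAST i → i=4
LOAD_FAST i → push 4
LOAD_CONST → push 4
COMPARE_OP bool(<) → 4 vs 4 = False
POP_JUMP_IF_FALSE → pop False; jump
LOAD_FAST s → push -16
RETURN_VALUE → return -16.

-16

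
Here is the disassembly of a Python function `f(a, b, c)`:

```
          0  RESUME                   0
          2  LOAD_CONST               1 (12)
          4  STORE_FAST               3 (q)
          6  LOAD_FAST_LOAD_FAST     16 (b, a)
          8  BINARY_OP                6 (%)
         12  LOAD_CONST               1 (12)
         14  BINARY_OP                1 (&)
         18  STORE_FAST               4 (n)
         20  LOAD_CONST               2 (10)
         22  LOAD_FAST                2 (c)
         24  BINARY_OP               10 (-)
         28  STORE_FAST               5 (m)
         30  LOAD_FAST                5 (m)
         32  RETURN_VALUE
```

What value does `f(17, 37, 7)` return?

LOAD_CONST → push 12. Stack: [12]
STORE_FAST q → q=12. Stack: []
LOAD_FAST_LOAD_FAST b,a → push 37,17. Stack: [37, 17]
BINARY_OP % → 37 % 17 = 3. Stack: [3]
LOAD_CONST → push 12. Stack: [3, 12]
BINARY_OP & → 3 & 12 = 0. Stack: [0]
STORE_FAST n → n=0. Stack: []
LOAD_CONST → push 10. Stack: [10]
LOAD_FAST c → push 7. Stack: [10, 7]
BINARY_OP - → 10 - 7 = 3. Stack: [3]
STORE_FAST m → m=3. Stack: []
LOAD_FAST m → push 3. Stack: [3]
RETURN_VALUE → return 3.

3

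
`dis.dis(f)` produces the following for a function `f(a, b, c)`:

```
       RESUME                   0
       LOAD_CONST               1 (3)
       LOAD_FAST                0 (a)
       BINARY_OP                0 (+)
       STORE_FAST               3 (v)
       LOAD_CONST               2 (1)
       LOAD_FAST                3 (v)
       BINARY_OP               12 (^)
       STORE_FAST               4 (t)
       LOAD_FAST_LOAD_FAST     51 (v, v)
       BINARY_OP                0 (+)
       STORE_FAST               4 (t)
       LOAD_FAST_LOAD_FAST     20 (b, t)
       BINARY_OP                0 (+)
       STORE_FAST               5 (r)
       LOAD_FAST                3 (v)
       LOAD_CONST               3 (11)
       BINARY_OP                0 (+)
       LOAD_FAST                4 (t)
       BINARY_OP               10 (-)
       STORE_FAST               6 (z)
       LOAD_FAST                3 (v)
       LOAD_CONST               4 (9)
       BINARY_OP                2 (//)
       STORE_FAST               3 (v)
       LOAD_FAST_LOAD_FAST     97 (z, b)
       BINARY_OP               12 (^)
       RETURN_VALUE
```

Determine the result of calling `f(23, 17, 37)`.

-32

LOAD_CONST → push 3. Stack: [3]
LOAD_FAST a → push 23. Stack: [3, 23]
BINARY_OP + → 3 + 23 = 26. Stack: [26]
STORE_FAST v → v=26. Stack: []
LOAD_CONST → push 1. Stack: [1]
LOAD_FAST v → push 26. Stack: [1, 26]
BINARY_OP ^ → 1 ^ 26 = 27. Stack: [27]
STORE_FAST t → t=27. Stack: []
LOAD_FAST_LOAD_FAST v,v → push 26,26. Stack: [26, 26]
BINARY_OP + → 26 + 26 = 52. Stack: [52]
STORE_FAST t → t=52. Stack: []
LOAD_FAST_LOAD_FAST b,t → push 17,52. Stack: [17, 52]
BINARY_OP + → 17 + 52 = 69. Stack: [69]
STORE_FAST r → r=69. Stack: []
LOAD_FAST v → push 26. Stack: [26]
LOAD_CONST → push 11. Stack: [26, 11]
BINARY_OP + → 26 + 11 = 37. Stack: [37]
LOAD_FAST t → push 52. Stack: [37, 52]
BINARY_OP - → 37 - 52 = -15. Stack: [-15]
STORE_FAST z → z=-15. Stack: []
LOAD_FAST v → push 26. Stack: [26]
LOAD_CONST → push 9. Stack: [26, 9]
BINARY_OP // → 26 // 9 = 2. Stack: [2]
STORE_FAST v → v=2. Stack: []
LOAD_FAST_LOAD_FAST z,b → push -15,17. Stack: [-15, 17]
BINARY_OP ^ → -15 ^ 17 = -32. Stack: [-32]
RETURN_VALUE → return -32.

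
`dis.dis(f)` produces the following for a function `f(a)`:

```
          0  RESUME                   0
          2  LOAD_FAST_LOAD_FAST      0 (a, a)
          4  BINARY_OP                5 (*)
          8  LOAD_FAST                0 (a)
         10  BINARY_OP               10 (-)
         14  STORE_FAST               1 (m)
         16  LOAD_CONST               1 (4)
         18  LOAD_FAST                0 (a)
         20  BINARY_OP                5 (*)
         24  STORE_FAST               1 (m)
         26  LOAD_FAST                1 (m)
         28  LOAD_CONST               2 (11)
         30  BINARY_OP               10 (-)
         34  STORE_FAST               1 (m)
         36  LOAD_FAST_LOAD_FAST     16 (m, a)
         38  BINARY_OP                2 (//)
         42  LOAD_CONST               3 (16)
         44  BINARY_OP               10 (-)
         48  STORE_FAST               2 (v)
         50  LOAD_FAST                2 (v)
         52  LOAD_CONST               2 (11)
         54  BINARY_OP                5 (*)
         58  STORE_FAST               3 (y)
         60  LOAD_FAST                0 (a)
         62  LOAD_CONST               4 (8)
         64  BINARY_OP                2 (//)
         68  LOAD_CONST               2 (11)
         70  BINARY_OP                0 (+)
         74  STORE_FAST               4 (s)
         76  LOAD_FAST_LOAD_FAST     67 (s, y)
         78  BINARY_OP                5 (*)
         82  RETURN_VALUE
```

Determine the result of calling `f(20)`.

-1859

LOAD_FAST_LOAD_FAST a,a → push 20,20. Stack: [20, 20]
BINARY_OP * → 20 * 20 = 400. Stack: [400]
LOAD_FAST a → push 20. Stack: [400, 20]
BINARY_OP - → 400 - 20 = 380. Stack: [380]
STORE_FAST m → m=380. Stack: []
LOAD_CONST → push 4. Stack: [4]
LOAD_FAST a → push 20. Stack: [4, 20]
BINARY_OP * → 4 * 20 = 80. Stack: [80]
STORE_FAST m → m=80. Stack: []
LOAD_FAST m → push 80. Stack: [80]
LOAD_CONST → push 11. Stack: [80, 11]
BINARY_OP - → 80 - 11 = 69. Stack: [69]
STORE_FAST m → m=69. Stack: []
LOAD_FAST_LOAD_FAST m,a → push 69,20. Stack: [69, 20]
BINARY_OP // → 69 // 20 = 3. Stack: [3]
LOAD_CONST → push 16. Stack: [3, 16]
BINARY_OP - → 3 - 16 = -13. Stack: [-13]
STORE_FAST v → v=-13. Stack: []
LOAD_FAST v → push -13. Stack: [-13]
LOAD_CONST → push 11. Stack: [-13, 11]
BINARY_OP * → -13 * 11 = -143. Stack: [-143]
STORE_FAST y → y=-143. Stack: []
LOAD_FAST a → push 20. Stack: [20]
LOAD_CONST → push 8. Stack: [20, 8]
BINARY_OP // → 20 // 8 = 2. Stack: [2]
LOAD_CONST → push 11. Stack: [2, 11]
BINARY_OP + → 2 + 11 = 13. Stack: [13]
STORE_FAST s → s=13. Stack: []
LOAD_FAST_LOAD_FAST s,y → push 13,-143. Stack: [13, -143]
BINARY_OP * → 13 * -143 = -1859. Stack: [-1859]
RETURN_VALUE → return -1859.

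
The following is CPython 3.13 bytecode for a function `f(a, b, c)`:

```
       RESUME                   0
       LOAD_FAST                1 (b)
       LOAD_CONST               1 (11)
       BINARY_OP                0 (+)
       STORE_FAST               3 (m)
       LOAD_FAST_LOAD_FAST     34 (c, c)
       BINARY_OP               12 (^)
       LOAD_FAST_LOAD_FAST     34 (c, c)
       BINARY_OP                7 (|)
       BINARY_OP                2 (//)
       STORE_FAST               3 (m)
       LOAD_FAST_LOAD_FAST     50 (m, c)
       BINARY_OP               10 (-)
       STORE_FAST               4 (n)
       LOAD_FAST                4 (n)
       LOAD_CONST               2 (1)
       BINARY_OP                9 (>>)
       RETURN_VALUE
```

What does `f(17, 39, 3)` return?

LOAD_FAST b → push 39. Stack: [39]
LOAD_CONST → push 11. Stack: [39, 11]
BINARY_OP + → 39 + 11 = 50. Stack: [50]
STORE_FAST m → m=50. Stack: []
LOAD_FAST_LOAD_FAST c,c → push 3,3. Stack: [3, 3]
BINARY_OP ^ → 3 ^ 3 = 0. Stack: [0]
LOAD_FAST_LOAD_FAST c,c → push 3,3. Stack: [0, 3, 3]
BINARY_OP | → 3 | 3 = 3. Stack: [0, 3]
BINARY_OP // → 0 // 3 = 0. Stack: [0]
STORE_FAST m → m=0. Stack: []
LOAD_FAST_LOAD_FAST m,c → push 0,3. Stack: [0, 3]
BINARY_OP - → 0 - 3 = -3. Stack: [-3]
STORE_FAST n → n=-3. Stack: []
LOAD_FAST n → push -3. Stack: [-3]
LOAD_CONST → push 1. Stack: [-3, 1]
BINARY_OP >> → -3 >> 1 = -2. Stack: [-2]
RETURN_VALUE → return -2.

-2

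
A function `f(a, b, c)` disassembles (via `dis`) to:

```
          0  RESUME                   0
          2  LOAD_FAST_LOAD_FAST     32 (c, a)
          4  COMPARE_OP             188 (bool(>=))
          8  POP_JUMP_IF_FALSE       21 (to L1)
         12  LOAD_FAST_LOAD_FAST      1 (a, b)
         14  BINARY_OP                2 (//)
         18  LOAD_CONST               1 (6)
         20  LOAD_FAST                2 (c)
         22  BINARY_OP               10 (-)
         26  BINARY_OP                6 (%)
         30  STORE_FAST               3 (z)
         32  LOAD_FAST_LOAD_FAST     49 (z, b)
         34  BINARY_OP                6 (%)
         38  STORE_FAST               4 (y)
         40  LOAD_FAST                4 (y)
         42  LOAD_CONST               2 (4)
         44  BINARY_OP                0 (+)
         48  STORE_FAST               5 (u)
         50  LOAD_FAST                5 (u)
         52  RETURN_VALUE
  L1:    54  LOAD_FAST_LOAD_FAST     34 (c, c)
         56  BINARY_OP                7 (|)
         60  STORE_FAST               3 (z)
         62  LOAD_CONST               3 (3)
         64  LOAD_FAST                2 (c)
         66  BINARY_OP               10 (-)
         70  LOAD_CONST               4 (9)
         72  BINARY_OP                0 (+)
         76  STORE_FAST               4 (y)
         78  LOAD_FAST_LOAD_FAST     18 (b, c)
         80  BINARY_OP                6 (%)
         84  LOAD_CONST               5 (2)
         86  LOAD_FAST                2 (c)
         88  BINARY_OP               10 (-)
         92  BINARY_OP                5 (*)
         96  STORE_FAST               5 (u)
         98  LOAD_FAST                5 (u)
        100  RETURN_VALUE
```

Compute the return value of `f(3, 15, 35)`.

LOAD_FAST_LOAD_FAST c,a → push 35,3. Stack: [35, 3]
COMPARE_OP bool(>=) → 35 vs 3 = True. Stack: [True]
POP_JUMP_IF_FALSE → pop True; no jump. Stack: []
LOAD_FAST_LOAD_FAST a,b → push 3,15. Stack: [3, 15]
BINARY_OP // → 3 // 15 = 0. Stack: [0]
LOAD_CONST → push 6. Stack: [0, 6]
LOAD_FAST c → push 35. Stack: [0, 6, 35]
BINARY_OP - → 6 - 35 = -29. Stack: [0, -29]
BINARY_OP % → 0 % -29 = 0. Stack: [0]
STORE_FAST z → z=0. Stack: []
LOAD_FAST_LOAD_FAST z,b → push 0,15. Stack: [0, 15]
BINARY_OP % → 0 % 15 = 0. Stack: [0]
STORE_FAST y → y=0. Stack: []
LOAD_FAST y → push 0. Stack: [0]
LOAD_CONST → push 4. Stack: [0, 4]
BINARY_OP + → 0 + 4 = 4. Stack: [4]
STORE_FAST u → u=4. Stack: []
LOAD_FAST u → push 4. Stack: [4]
RETURN_VALUE → return 4.

4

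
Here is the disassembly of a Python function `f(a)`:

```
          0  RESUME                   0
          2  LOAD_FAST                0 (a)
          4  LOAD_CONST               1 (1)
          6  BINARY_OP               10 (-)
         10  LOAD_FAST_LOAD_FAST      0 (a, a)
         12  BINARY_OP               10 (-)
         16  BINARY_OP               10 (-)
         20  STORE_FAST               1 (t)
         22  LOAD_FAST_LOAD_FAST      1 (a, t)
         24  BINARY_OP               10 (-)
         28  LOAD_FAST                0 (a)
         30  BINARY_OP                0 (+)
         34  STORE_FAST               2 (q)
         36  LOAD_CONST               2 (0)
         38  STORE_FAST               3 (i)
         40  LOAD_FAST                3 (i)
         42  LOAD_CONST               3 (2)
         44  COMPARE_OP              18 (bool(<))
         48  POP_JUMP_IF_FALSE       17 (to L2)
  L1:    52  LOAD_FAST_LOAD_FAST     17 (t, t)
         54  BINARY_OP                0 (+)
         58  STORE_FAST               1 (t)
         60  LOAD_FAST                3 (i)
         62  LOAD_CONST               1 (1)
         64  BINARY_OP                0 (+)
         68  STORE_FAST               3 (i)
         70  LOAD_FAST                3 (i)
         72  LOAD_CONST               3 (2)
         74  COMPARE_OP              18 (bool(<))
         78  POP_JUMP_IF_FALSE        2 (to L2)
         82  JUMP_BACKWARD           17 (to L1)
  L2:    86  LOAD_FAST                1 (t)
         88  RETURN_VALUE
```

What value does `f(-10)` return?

-44

LOAD_FAST a → push -10. Stack: [-10]
LOAD_CONST → push 1. Stack: [-10, 1]
BINARY_OP - → -10 - 1 = -11. Stack: [-11]
LOAD_FAST_LOAD_FAST a,a → push -10,-10. Stack: [-11, -10, -10]
BINARY_OP - → -10 - -10 = 0. Stack: [-11, 0]
BINARY_OP - → -11 - 0 = -11. Stack: [-11]
STORE_FAST t → t=-11. Stack: []
LOAD_FAST_LOAD_FAST a,t → push -10,-11. Stack: [-10, -11]
BINARY_OP - → -10 - -11 = 1. Stack: [1]
LOAD_FAST a → push -10. Stack: [1, -10]
BINARY_OP + → 1 + -10 = -9. Stack: [-9]
STORE_FAST q → q=-9. Stack: []
LOAD_CONST → push 0. Stack: [0]
STORE_FAST i → i=0. Stack: []
LOAD_FAST i → push 0. Stack: [0]
LOAD_CONST → push 2. Stack: [0, 2]
COMPARE_OP bool(<) → 0 vs 2 = True. Stack: [True]
POP_JUMP_IF_FALSE → pop True; no jump. Stack: []
LOAD_FAST_LOAD_FAST t,t → push -11,-11. Stack: [-11, -11]
BINARY_OP + → -11 + -11 = -22. Stack: [-22]
STORE_FAST t → t=-22. Stack: []
LOAD_FAST i → push 0. Stack: [0]
LOAD_CONST → push 1. Stack: [0, 1]
BINARY_OP + → 0 + 1 = 1. Stack: [1]
STORE_FAST i → i=1. Stack: []
LOAD_FAST i → push 1. Stack: [1]
LOAD_CONST → push 2. Stack: [1, 2]
COMPARE_OP bool(<) → 1 vs 2 = True. Stack: [True]
POP_JUMP_IF_FALSE → pop True; no jump. Stack: []
LOAD_FAST_LOAD_FAST t,t → push -22,-22. Stack: [-22, -22]
BINARY_OP + → -22 + -22 = -44. Stack: [-44]
STORE_FAST t → t=-44. Stack: []
LOAD_FAST i → push 1. Stack: [1]
LOAD_CONST → push 1. Stack: [1, 1]
BINARY_OP + → 1 + 1 = 2. Stack: [2]
STORE_FAST i → i=2. Stack: []
LOAD_FAST i → push 2. Stack: [2]
LOAD_CONST → push 2. Stack: [2, 2]
COMPARE_OP bool(<) → 2 vs 2 = False. Stack: [False]
POP_JUMP_IF_FALSE → pop False; jump. Stack: []
LOAD_FAST t → push -44. Stack: [-44]
RETURN_VALUE → return -44.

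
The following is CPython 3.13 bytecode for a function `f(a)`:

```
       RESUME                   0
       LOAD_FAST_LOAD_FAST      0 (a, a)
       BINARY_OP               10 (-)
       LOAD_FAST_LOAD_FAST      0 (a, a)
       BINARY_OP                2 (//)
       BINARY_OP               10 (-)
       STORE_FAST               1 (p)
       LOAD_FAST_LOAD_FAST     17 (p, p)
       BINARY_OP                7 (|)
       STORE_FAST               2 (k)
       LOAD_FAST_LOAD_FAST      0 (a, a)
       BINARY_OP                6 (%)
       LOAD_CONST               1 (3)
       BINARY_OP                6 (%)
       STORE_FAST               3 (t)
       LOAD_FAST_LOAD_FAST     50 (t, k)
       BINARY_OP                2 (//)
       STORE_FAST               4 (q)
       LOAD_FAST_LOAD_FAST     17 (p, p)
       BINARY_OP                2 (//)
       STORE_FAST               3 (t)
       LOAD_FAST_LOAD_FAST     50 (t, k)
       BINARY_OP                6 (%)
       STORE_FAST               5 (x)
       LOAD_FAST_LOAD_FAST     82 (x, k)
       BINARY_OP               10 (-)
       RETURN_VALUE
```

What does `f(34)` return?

LOAD_FAST_LOAD_FAST a,a → push 34,34. Stack: [34, 34]
BINARY_OP - → 34 - 34 = 0. Stack: [0]
LOAD_FAST_LOAD_FAST a,a → push 34,34. Stack: [0, 34, 34]
BINARY_OP // → 34 // 34 = 1. Stack: [0, 1]
BINARY_OP - → 0 - 1 = -1. Stack: [-1]
STORE_FAST p → p=-1. Stack: []
LOAD_FAST_LOAD_FAST p,p → push -1,-1. Stack: [-1, -1]
BINARY_OP | → -1 | -1 = -1. Stack: [-1]
STORE_FAST k → k=-1. Stack: []
LOAD_FAST_LOAD_FAST a,a → push 34,34. Stack: [34, 34]
BINARY_OP % → 34 % 34 = 0. Stack: [0]
LOAD_CONST → push 3. Stack: [0, 3]
BINARY_OP % → 0 % 3 = 0. Stack: [0]
STORE_FAST t → t=0. Stack: []
LOAD_FAST_LOAD_FAST t,k → push 0,-1. Stack: [0, -1]
BINARY_OP // → 0 // -1 = 0. Stack: [0]
STORE_FAST q → q=0. Stack: []
LOAD_FAST_LOAD_FAST p,p → push -1,-1. Stack: [-1, -1]
BINARY_OP // → -1 // -1 = 1. Stack: [1]
STORE_FAST t → t=1. Stack: []
LOAD_FAST_LOAD_FAST t,k → push 1,-1. Stack: [1, -1]
BINARY_OP % → 1 % -1 = 0. Stack: [0]
STORE_FAST x → x=0. Stack: []
LOAD_FAST_LOAD_FAST x,k → push 0,-1. Stack: [0, -1]
BINARY_OP - → 0 - -1 = 1. Stack: [1]
RETURN_VALUE → return 1.

1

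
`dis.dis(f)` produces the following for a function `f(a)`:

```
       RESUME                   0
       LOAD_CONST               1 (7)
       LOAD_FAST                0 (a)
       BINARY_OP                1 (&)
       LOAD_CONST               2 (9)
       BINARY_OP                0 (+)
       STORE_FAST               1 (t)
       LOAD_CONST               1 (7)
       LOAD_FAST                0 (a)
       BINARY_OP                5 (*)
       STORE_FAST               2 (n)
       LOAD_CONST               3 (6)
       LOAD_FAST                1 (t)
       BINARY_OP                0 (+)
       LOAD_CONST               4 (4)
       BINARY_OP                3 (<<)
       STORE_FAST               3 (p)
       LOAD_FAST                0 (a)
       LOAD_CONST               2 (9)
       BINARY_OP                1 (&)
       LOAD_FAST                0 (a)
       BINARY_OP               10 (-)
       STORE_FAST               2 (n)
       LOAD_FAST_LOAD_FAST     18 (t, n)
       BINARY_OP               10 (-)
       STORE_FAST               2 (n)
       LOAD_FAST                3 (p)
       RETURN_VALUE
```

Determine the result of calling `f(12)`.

LOAD_CONST → push 7. Stack: [7]
LOAD_FAST a → push 12. Stack: [7, 12]
BINARY_OP & → 7 & 12 = 4. Stack: [4]
LOAD_CONST → push 9. Stack: [4, 9]
BINARY_OP + → 4 + 9 = 13. Stack: [13]
STORE_FAST t → t=13. Stack: []
LOAD_CONST → push 7. Stack: [7]
LOAD_FAST a → push 12. Stack: [7, 12]
BINARY_OP * → 7 * 12 = 84. Stack: [84]
STORE_FAST n → n=84. Stack: []
LOAD_CONST → push 6. Stack: [6]
LOAD_FAST t → push 13. Stack: [6, 13]
BINARY_OP + → 6 + 13 = 19. Stack: [19]
LOAD_CONST → push 4. Stack: [19, 4]
BINARY_OP << → 19 << 4 = 304. Stack: [304]
STORE_FAST p → p=304. Stack: []
LOAD_FAST a → push 12. Stack: [12]
LOAD_CONST → push 9. Stack: [12, 9]
BINARY_OP & → 12 & 9 = 8. Stack: [8]
LOAD_FAST a → push 12. Stack: [8, 12]
BINARY_OP - → 8 - 12 = -4. Stack: [-4]
STORE_FAST n → n=-4. Stack: []
LOAD_FAST_LOAD_FAST t,n → push 13,-4. Stack: [13, -4]
BINARY_OP - → 13 - -4 = 17. Stack: [17]
STORE_FAST n → n=17. Stack: []
LOAD_FAST p → push 304. Stack: [304]
RETURN_VALUE → return 304.

304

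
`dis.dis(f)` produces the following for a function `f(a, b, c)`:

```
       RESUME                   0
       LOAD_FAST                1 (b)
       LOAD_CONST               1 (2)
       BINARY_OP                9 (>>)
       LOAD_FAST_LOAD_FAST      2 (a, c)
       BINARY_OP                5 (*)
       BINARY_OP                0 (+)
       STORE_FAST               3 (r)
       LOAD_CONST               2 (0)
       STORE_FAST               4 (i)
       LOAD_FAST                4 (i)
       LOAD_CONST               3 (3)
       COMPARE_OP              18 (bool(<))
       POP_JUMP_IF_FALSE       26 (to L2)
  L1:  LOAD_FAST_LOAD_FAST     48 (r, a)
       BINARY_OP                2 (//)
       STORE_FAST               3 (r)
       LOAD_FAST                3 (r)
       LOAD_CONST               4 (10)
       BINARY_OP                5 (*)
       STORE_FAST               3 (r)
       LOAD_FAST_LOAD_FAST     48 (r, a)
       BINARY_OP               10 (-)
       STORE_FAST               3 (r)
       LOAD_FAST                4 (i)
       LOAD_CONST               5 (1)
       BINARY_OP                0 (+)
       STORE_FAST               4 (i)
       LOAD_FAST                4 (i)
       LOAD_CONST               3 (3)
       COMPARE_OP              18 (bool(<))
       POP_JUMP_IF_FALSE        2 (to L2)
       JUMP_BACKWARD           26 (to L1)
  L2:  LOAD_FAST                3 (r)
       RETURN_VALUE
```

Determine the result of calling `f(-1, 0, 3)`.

LOAD_FAST b → push 0
LOAD_CONST → push 2
BINARY_OP >> → 0 >> 2 = 0
LOAD_FAST_LOAD_FAST a,c → push -1,3
BINARY_OP * → -1 * 3 = -3
BINARY_OP + → 0 + -3 = -3
STORE_FAST r → r=-3
LOAD_CONST → push 0
STORE_FAST i → i=0
LOAD_FAST i → push 0
LOAD_CONST → push 3
COMPARE_OP bool(<) → 0 vs 3 = True
POP_JUMP_IF_FALSE → pop True; no jump
LOAD_FAST_LOAD_FAST r,a → push -3,-1
BINARY_OP // → -3 // -1 = 3
STORE_FAST r → r=3
LOAD_FAST r → push 3
LOAD_CONST → push 10
BINARY_OP * → 3 * 10 = 30
STORE_FAST r → r=30
LOAD_FAST_LOAD_FAST r,a → push 30,-1
BINARY_OP - → 30 - -1 = 31
STORE_FAST r → r=31
LOAD_FAST i → push 0
LOAD_CONST → push 1
BINARY_OP + → 0 + 1 = 1
STORE_FAST i → i=1
LOAD_FAST i → push 1
LOAD_CONST → push 3
COMPARE_OP bool(<) → 1 vs 3 = True
POP_JUMP_IF_FALSE → pop True; no jump
LOAD_FAST_LOAD_FAST r,a → push 31,-1
BINARY_OP // → 31 // -1 = -31
STORE_FAST r → r=-31
LOAD_FAST r → push -31
LOAD_CONST → push 10
BINARY_OP * → -31 * 10 = -310
STORE_FAST r → r=-310
LOAD_FAST_LOAD_FAST r,a → push -310,-1
BINARY_OP - → -310 - -1 = -309
STORE_FAST r → r=-309
LOAD_FAST i → push 1
LOAD_CONST → push 1
BINARY_OP + → 1 + 1 = 2
STORE_FAST i → i=2
LOAD_FAST i → push 2
LOAD_CONST → push 3
COMPARE_OP bool(<) → 2 vs 3 = True
POP_JUMP_IF_FALSE → pop True; no jump
LOAD_FAST_LOAD_FAST r,a → push -309,-1
BINARY_OP // → -309 // -1 = 309
STORE_FAST r → r=309
LOAD_FAST r → push 309
LOAD_CONST → push 10
BINARY_OP * → 309 * 10 = 3090
STORE_FAST r → r=3090
LOAD_FAST_LOAD_FAST r,a → push 3090,-1
BINARY_OP - → 3090 - -1 = 3091
STORE_FAST r → r=3091
LOAD_FAST i → push 2
LOAD_CONST → push 1
BINARY_OP + → 2 + 1 = 3
STORE_FAST i → i=3
LOAD_FAST i → push 3
LOAD_CONST → push 3
COMPARE_OP bool(<) → 3 vs 3 = False
POP_JUMP_IF_FALSE → pop False; jump
LOAD_FAST r → push 3091
RETURN_VALUE → return 3091.

3091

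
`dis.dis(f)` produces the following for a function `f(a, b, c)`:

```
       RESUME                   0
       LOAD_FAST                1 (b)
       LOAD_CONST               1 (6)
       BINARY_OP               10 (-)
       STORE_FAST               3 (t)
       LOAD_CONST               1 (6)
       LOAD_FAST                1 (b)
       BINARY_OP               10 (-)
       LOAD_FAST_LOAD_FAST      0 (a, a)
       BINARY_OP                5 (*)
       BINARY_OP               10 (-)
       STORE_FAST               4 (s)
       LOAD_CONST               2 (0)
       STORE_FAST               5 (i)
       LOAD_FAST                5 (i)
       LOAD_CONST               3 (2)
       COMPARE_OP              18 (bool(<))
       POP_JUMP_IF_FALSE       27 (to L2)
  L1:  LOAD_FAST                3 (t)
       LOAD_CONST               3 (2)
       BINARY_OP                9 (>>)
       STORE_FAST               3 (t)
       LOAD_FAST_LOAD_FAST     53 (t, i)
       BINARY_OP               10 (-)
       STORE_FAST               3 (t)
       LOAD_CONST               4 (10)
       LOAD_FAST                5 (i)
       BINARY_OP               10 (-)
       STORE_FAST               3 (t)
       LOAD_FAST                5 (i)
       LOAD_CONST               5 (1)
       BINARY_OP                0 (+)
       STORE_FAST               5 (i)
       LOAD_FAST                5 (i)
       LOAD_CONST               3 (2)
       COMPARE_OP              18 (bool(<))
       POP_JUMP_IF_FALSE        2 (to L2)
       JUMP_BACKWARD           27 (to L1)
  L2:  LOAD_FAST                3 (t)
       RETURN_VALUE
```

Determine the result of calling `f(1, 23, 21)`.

9

LOAD_FAST b → push 23. Stack: [23]
LOAD_CONST → push 6. Stack: [23, 6]
BINARY_OP - → 23 - 6 = 17. Stack: [17]
STORE_FAST t → t=17. Stack: []
LOAD_CONST → push 6. Stack: [6]
LOAD_FAST b → push 23. Stack: [6, 23]
BINARY_OP - → 6 - 23 = -17. Stack: [-17]
LOAD_FAST_LOAD_FAST a,a → push 1,1. Stack: [-17, 1, 1]
BINARY_OP * → 1 * 1 = 1. Stack: [-17, 1]
BINARY_OP - → -17 - 1 = -18. Stack: [-18]
STORE_FAST s → s=-18. Stack: []
LOAD_CONST → push 0. Stack: [0]
STORE_FAST i → i=0. Stack: []
LOAD_FAST i → push 0. Stack: [0]
LOAD_CONST → push 2. Stack: [0, 2]
COMPARE_OP bool(<) → 0 vs 2 = True. Stack: [True]
POP_JUMP_IF_FALSE → pop True; no jump. Stack: []
LOAD_FAST t → push 17. Stack: [17]
LOAD_CONST → push 2. Stack: [17, 2]
BINARY_OP >> → 17 >> 2 = 4. Stack: [4]
STORE_FAST t → t=4. Stack: []
LOAD_FAST_LOAD_FAST t,i → push 4,0. Stack: [4, 0]
BINARY_OP - → 4 - 0 = 4. Stack: [4]
STORE_FAST t → t=4. Stack: []
LOAD_CONST → push 10. Stack: [10]
LOAD_FAST i → push 0. Stack: [10, 0]
BINARY_OP - → 10 - 0 = 10. Stack: [10]
STORE_FAST t → t=10. Stack: []
LOAD_FAST i → push 0. Stack: [0]
LOAD_CONST → push 1. Stack: [0, 1]
BINARY_OP + → 0 + 1 = 1. Stack: [1]
STORE_FAST i → i=1. Stack: []
LOAD_FAST i → push 1. Stack: [1]
LOAD_CONST → push 2. Stack: [1, 2]
COMPARE_OP bool(<) → 1 vs 2 = True. Stack: [True]
POP_JUMP_IF_FALSE → pop True; no jump. Stack: []
LOAD_FAST t → push 10. Stack: [10]
LOAD_CONST → push 2. Stack: [10, 2]
BINARY_OP >> → 10 >> 2 = 2. Stack: [2]
STORE_FAST t → t=2. Stack: []
LOAD_FAST_LOAD_FAST t,i → push 2,1. Stack: [2, 1]
BINARY_OP - → 2 - 1 = 1. Stack: [1]
STORE_FAST t → t=1. Stack: []
LOAD_CONST → push 10. Stack: [10]
LOAD_FAST i → push 1. Stack: [10, 1]
BINARY_OP - → 10 - 1 = 9. Stack: [9]
STORE_FAST t → t=9. Stack: []
LOAD_FAST i → push 1. Stack: [1]
LOAD_CONST → push 1. Stack: [1, 1]
BINARY_OP + → 1 + 1 = 2. Stack: [2]
STORE_FAST i → i=2. Stack: []
LOAD_FAST i → push 2. Stack: [2]
LOAD_CONST → push 2. Stack: [2, 2]
COMPARE_OP bool(<) → 2 vs 2 = False. Stack: [False]
POP_JUMP_IF_FALSE → pop False; jump. Stack: []
LOAD_FAST t → push 9. Stack: [9]
RETURN_VALUE → return 9.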